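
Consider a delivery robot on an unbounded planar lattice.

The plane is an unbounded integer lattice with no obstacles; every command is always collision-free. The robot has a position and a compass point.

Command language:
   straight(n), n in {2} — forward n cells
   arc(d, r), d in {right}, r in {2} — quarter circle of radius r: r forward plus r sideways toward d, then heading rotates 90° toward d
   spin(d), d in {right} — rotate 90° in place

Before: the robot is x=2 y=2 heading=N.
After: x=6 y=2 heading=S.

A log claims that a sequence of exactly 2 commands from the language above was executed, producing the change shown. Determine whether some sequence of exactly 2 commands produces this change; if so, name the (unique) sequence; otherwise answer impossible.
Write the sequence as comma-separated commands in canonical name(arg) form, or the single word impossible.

key: cell and facing (now S) both changed — the 2 commands mix motion and turning
begin: x=2 y=2 heading=N
[1] after arc(right, 2): x=4 y=4 heading=E
[2] after arc(right, 2): x=6 y=2 heading=S
no other 2-command option fits: unique.

arc(right, 2), arc(right, 2)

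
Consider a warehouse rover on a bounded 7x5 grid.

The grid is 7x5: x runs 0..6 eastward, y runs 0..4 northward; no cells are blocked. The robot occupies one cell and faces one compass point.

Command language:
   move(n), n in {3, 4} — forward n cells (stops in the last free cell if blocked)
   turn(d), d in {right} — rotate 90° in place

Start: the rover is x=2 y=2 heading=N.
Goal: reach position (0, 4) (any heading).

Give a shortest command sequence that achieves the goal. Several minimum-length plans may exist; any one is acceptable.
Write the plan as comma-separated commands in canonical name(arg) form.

initial: x=2 y=2 heading=N
t=1 move(3) ⇒ x=2 y=4 heading=N
t=2 turn(right) ⇒ x=2 y=4 heading=E
t=3 turn(right) ⇒ x=2 y=4 heading=S
t=4 turn(right) ⇒ x=2 y=4 heading=W
t=5 move(3) ⇒ x=0 y=4 heading=W
minimal: 5 command(s), checked below 5.

move(3), turn(right), turn(right), turn(right), move(3)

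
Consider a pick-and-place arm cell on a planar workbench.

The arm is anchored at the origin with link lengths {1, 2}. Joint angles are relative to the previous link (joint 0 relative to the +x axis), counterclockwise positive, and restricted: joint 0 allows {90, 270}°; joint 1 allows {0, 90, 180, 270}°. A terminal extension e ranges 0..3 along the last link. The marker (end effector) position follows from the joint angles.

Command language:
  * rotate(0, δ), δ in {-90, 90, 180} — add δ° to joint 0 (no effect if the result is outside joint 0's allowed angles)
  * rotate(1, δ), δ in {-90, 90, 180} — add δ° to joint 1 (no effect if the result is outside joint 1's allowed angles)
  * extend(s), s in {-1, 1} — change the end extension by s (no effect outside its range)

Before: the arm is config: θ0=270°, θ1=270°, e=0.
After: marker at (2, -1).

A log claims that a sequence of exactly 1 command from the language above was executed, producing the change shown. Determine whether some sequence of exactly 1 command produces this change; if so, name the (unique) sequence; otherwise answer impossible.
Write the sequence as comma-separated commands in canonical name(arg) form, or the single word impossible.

rotate(1, 180)

start: config: θ0=270°, θ1=270°, e=0
t=1 rotate(1, 180) ⇒ config: θ0=270°, θ1=90°, e=0
all 8 alternatives checked — unique.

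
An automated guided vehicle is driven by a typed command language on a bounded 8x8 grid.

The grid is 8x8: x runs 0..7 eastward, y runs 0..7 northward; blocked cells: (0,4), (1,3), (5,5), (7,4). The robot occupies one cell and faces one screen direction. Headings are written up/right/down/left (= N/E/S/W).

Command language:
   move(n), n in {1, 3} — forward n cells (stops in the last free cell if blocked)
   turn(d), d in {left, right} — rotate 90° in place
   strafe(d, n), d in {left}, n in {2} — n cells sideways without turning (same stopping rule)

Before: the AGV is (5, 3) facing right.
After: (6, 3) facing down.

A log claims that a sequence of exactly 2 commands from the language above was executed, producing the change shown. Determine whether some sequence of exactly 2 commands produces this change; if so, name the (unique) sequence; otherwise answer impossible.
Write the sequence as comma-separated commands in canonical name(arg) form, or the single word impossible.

key: position moved to (6,3) AND the heading swung to S — translation plus rotation needed
start: (5, 3) facing right
step 1 (move(1)): (6, 3) facing right
step 2 (turn(right)): (6, 3) facing down
uniquely the one of 25 2-step routes that fits.

move(1), turn(right)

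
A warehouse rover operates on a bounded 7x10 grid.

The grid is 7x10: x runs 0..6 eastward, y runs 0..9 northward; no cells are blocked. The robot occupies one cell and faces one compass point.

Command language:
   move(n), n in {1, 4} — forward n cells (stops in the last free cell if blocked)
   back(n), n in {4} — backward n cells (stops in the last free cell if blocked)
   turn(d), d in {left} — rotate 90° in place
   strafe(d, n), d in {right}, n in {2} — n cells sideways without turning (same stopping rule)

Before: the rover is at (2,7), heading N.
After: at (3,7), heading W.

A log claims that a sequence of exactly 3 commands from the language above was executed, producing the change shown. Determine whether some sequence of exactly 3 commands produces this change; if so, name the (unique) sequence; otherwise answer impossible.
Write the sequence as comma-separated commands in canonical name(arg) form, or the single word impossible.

key: order matters: swapping strafe(right, 2) and move(1) lands elsewhere
from: at (2,7), heading N
step 1 (strafe(right, 2)): at (4,7), heading N
step 2 (turn(left)): at (4,7), heading W
step 3 (move(1)): at (3,7), heading W
no other 3-command option fits: unique.

strafe(right, 2), turn(left), move(1)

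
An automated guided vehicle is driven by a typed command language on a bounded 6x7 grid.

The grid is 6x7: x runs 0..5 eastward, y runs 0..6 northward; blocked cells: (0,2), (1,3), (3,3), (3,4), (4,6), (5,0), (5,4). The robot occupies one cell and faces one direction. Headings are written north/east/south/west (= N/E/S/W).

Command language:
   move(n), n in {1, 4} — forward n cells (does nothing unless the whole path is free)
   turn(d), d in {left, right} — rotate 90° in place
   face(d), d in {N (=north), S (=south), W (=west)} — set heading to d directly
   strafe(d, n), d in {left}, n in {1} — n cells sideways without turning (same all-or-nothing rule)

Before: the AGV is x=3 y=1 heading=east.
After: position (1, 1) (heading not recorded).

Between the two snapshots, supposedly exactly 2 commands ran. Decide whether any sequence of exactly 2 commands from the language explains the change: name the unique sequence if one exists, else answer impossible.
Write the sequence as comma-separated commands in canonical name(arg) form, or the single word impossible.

no 2-step route produces this change.

impossible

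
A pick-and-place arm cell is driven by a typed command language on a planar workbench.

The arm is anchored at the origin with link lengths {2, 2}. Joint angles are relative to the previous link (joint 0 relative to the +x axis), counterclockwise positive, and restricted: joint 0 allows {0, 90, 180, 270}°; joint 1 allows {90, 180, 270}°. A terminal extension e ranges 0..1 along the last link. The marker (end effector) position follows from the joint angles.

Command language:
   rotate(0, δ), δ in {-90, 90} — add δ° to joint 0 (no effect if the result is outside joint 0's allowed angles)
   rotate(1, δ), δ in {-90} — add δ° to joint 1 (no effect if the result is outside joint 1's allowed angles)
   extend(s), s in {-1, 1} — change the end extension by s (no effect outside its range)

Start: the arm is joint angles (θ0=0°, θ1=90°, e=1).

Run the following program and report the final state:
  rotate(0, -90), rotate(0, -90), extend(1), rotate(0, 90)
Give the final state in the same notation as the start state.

from: joint angles (θ0=0°, θ1=90°, e=1)
t=1 rotate(0, -90) ⇒ joint angles (θ0=270°, θ1=90°, e=1)
t=2 rotate(0, -90) ⇒ joint angles (θ0=180°, θ1=90°, e=1)
t=3 extend(1) ⇒ joint angles (θ0=180°, θ1=90°, e=1)
t=4 rotate(0, 90) ⇒ joint angles (θ0=270°, θ1=90°, e=1)

joint angles (θ0=270°, θ1=90°, e=1)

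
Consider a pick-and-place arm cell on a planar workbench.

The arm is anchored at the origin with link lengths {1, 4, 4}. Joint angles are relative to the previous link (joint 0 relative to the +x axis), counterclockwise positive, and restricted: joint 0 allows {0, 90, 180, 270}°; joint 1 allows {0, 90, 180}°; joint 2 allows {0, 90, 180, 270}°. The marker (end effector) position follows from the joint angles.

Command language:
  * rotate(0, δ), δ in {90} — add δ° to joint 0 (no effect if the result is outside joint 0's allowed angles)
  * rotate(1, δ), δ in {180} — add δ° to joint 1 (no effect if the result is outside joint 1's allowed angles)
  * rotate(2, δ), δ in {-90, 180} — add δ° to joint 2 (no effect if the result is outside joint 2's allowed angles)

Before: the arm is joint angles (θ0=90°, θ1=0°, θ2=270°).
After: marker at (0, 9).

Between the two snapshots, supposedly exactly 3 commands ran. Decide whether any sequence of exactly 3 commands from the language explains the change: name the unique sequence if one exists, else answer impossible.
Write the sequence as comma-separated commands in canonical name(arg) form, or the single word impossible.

rotate(2, -90), rotate(2, -90), rotate(2, -90)

from: joint angles (θ0=90°, θ1=0°, θ2=270°)
step 1 (rotate(2, -90)): joint angles (θ0=90°, θ1=0°, θ2=180°)
step 2 (rotate(2, -90)): joint angles (θ0=90°, θ1=0°, θ2=90°)
step 3 (rotate(2, -90)): joint angles (θ0=90°, θ1=0°, θ2=0°)
all 64 alternatives checked — unique.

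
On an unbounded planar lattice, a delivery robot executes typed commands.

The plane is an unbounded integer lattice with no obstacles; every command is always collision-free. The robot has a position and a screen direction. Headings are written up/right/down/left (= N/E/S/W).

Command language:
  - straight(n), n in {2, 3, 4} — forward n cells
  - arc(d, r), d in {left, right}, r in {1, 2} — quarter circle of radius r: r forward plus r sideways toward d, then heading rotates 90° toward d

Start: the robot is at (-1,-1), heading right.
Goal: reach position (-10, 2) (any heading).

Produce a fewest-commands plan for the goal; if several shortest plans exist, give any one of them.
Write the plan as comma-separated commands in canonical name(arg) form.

from: at (-1,-1), heading right
step 1 (arc(left, 1)): at (0,0), heading up
step 2 (arc(left, 2)): at (-2,2), heading left
step 3 (straight(4)): at (-6,2), heading left
step 4 (straight(4)): at (-10,2), heading left
minimal: 4 command(s), checked below 4.

arc(left, 1), arc(left, 2), straight(4), straight(4)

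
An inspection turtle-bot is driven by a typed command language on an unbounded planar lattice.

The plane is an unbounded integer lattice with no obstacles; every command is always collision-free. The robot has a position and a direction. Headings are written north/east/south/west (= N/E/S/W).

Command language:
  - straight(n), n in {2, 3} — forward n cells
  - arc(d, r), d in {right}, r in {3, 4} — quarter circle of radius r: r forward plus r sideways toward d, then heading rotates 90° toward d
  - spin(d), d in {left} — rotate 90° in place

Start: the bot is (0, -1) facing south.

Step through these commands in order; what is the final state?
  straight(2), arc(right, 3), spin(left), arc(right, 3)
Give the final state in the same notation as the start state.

from: (0, -1) facing south
[1] after straight(2): (0, -3) facing south
[2] after arc(right, 3): (-3, -6) facing west
[3] after spin(left): (-3, -6) facing south
[4] after arc(right, 3): (-6, -9) facing west

(-6, -9) facing west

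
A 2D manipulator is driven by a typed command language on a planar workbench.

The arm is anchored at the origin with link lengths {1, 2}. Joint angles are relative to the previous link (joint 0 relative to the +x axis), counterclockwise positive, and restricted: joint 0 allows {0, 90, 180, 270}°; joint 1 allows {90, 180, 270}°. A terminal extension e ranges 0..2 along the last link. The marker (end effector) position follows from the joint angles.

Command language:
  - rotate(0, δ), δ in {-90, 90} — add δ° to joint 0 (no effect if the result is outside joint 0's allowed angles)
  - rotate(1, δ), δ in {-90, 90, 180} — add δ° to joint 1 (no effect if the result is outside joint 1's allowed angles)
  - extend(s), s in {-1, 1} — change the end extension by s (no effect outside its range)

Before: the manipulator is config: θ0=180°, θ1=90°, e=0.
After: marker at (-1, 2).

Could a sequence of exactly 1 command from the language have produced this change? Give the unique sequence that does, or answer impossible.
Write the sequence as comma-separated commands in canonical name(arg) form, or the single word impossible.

t0: config: θ0=180°, θ1=90°, e=0
t=1 rotate(1, 180) ⇒ config: θ0=180°, θ1=270°, e=0
no other 1-command option fits: unique.

rotate(1, 180)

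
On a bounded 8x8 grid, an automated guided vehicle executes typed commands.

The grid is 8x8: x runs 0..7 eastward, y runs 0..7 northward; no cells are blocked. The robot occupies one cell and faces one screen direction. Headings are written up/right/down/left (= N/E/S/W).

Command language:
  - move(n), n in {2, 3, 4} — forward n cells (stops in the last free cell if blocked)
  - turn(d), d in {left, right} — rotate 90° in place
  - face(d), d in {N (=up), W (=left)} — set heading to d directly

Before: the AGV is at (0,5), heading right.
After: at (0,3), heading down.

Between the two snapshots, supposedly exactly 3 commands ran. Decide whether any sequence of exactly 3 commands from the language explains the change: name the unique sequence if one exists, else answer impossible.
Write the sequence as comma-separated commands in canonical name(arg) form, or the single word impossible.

face(W), turn(left), move(2)

key: position moved to (0,3) AND the heading swung to S — translation plus rotation needed
from: at (0,5), heading right
1. face(W) → at (0,5), heading left
2. turn(left) → at (0,5), heading down
3. move(2) → at (0,3), heading down
uniquely the one of 343 3-step routes that fits.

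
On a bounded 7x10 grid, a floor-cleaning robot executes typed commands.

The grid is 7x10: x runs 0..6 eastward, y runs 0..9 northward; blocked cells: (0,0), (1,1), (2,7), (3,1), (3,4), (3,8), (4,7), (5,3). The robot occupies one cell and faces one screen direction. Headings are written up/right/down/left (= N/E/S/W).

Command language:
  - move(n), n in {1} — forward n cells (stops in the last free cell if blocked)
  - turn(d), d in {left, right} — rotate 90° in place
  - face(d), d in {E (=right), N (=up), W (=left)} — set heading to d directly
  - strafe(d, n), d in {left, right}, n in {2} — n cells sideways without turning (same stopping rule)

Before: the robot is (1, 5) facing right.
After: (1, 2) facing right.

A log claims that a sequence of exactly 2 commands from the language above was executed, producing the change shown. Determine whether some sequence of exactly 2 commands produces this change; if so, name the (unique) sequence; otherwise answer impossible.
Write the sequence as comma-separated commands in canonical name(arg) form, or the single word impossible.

key: the second strafe(right, 2) is stopped early by the blocked cell at (1,1)
begin: (1, 5) facing right
[1] after strafe(right, 2): (1, 3) facing right
[2] after strafe(right, 2): (1, 2) facing right
no other 2-command option fits: unique.

strafe(right, 2), strafe(right, 2)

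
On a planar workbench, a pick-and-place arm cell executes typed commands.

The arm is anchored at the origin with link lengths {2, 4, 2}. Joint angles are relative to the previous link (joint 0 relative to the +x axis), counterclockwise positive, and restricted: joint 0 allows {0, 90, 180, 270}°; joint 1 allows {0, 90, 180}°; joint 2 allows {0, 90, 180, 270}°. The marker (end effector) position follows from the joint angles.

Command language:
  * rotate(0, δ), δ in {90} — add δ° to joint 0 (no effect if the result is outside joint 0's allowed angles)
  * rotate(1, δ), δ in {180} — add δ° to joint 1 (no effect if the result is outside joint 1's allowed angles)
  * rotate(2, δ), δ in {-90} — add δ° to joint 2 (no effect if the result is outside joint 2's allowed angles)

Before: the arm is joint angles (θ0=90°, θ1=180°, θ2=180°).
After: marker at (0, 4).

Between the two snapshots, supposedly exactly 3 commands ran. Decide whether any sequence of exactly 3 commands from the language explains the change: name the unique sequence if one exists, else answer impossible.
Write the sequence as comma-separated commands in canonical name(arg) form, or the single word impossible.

start: joint angles (θ0=90°, θ1=180°, θ2=180°)
t=1 rotate(1, 180) ⇒ joint angles (θ0=90°, θ1=0°, θ2=180°)
t=2 rotate(1, 180) ⇒ joint angles (θ0=90°, θ1=180°, θ2=180°)
t=3 rotate(1, 180) ⇒ joint angles (θ0=90°, θ1=0°, θ2=180°)
no rival 3-sequence matches.

rotate(1, 180), rotate(1, 180), rotate(1, 180)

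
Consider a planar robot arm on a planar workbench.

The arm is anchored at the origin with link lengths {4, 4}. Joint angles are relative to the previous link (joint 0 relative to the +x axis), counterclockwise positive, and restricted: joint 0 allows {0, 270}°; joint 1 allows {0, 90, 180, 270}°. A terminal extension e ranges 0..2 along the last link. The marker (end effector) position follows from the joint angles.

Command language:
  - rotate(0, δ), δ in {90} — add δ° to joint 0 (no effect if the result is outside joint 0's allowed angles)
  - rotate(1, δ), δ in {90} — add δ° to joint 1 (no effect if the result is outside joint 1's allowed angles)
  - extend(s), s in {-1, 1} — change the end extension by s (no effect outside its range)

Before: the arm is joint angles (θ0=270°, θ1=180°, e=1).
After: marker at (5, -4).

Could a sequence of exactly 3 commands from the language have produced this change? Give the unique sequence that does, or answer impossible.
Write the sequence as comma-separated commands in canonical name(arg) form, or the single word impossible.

rotate(1, 90), rotate(1, 90), rotate(1, 90)

from: joint angles (θ0=270°, θ1=180°, e=1)
step 1 (rotate(1, 90)): joint angles (θ0=270°, θ1=270°, e=1)
step 2 (rotate(1, 90)): joint angles (θ0=270°, θ1=0°, e=1)
step 3 (rotate(1, 90)): joint angles (θ0=270°, θ1=90°, e=1)
uniquely the one of 64 3-step routes that fits.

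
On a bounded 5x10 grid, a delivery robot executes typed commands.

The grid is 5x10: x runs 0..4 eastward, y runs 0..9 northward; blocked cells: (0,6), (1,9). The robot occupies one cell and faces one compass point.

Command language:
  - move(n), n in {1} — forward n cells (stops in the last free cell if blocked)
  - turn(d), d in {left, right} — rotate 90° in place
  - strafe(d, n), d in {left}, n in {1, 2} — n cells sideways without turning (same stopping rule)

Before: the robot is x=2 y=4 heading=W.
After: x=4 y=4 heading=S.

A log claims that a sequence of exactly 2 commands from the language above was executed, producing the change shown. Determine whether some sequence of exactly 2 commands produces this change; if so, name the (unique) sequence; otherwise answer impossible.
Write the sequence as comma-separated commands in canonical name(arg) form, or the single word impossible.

turn(left), strafe(left, 2)

key: cell and facing (now S) both changed — the 2 commands mix motion and turning
start: x=2 y=4 heading=W
[1] after turn(left): x=2 y=4 heading=S
[2] after strafe(left, 2): x=4 y=4 heading=S
all 25 alternatives checked — unique.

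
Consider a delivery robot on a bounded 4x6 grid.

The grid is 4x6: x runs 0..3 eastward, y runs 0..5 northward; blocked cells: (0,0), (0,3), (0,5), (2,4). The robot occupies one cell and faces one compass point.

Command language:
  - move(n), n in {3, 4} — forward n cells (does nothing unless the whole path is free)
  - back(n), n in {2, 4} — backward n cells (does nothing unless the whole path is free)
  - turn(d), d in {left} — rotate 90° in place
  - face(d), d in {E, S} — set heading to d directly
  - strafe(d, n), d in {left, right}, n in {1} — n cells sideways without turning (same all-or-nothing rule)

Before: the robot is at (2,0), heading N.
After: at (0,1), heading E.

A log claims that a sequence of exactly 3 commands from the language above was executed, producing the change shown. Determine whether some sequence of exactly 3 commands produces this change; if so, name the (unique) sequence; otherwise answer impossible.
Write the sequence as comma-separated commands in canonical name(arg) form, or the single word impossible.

face(E), strafe(left, 1), back(2)

key: running back(2) before face(E) would end elsewhere — order is forced
initial: at (2,0), heading N
1. face(E) → at (2,0), heading E
2. strafe(left, 1) → at (2,1), heading E
3. back(2) → at (0,1), heading E
all 729 alternatives checked — unique.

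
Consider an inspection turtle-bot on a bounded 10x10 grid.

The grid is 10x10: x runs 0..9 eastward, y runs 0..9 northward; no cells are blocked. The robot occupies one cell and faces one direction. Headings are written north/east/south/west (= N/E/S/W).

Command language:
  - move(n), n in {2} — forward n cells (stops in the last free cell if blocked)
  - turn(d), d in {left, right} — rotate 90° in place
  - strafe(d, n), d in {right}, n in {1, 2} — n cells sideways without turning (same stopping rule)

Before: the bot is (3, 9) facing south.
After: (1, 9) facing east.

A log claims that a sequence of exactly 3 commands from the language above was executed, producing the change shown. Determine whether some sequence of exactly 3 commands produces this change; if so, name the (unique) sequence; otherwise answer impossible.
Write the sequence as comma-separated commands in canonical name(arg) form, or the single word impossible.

key: position moved to (1,9) AND the heading swung to E — translation plus rotation needed
begin: (3, 9) facing south
step 1 (strafe(right, 1)): (2, 9) facing south
step 2 (strafe(right, 1)): (1, 9) facing south
step 3 (turn(left)): (1, 9) facing east
uniquely the one of 125 3-step routes that fits.

strafe(right, 1), strafe(right, 1), turn(left)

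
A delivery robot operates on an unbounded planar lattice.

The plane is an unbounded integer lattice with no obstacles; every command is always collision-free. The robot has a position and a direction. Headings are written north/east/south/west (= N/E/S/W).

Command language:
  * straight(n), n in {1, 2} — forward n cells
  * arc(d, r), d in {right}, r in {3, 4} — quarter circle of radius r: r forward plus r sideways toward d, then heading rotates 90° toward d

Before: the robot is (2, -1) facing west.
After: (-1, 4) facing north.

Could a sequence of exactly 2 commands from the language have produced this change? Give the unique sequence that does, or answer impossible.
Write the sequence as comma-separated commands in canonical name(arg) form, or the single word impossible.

key: position moved to (-1,4) AND the heading swung to N — translation plus rotation needed
initial: (2, -1) facing west
[1] after arc(right, 3): (-1, 2) facing north
[2] after straight(2): (-1, 4) facing north
all 16 alternatives checked — unique.

arc(right, 3), straight(2)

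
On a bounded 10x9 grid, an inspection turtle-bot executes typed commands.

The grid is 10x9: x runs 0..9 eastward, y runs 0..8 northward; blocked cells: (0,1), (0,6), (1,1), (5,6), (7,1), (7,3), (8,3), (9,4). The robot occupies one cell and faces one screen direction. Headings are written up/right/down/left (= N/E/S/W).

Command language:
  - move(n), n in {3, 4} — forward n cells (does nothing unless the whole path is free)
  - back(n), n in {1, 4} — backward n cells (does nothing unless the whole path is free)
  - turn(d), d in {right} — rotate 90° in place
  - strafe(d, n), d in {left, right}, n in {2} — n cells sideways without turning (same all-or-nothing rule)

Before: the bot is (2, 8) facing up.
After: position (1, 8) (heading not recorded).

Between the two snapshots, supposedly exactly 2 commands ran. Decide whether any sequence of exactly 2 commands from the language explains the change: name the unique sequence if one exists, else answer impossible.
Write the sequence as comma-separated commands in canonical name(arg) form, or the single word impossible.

key: order matters: swapping turn(right) and back(1) lands elsewhere
from: (2, 8) facing up
1. turn(right) → (2, 8) facing right
2. back(1) → (1, 8) facing right
all 49 alternatives checked — unique.

turn(right), back(1)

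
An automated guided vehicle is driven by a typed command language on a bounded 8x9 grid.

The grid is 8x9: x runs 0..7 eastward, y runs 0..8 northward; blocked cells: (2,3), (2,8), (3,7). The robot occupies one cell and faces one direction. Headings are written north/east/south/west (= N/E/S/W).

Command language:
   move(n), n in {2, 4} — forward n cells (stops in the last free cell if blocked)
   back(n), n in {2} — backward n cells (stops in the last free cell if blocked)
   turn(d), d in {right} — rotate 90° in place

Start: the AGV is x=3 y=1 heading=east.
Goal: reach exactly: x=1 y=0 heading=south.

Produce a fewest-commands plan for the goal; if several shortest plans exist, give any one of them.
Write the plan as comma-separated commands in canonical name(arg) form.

start: x=3 y=1 heading=east
t=1 back(2) ⇒ x=1 y=1 heading=east
t=2 turn(right) ⇒ x=1 y=1 heading=south
t=3 move(4) ⇒ x=1 y=0 heading=south
no 2-step plan works, so 3 is optimal.

back(2), turn(right), move(4)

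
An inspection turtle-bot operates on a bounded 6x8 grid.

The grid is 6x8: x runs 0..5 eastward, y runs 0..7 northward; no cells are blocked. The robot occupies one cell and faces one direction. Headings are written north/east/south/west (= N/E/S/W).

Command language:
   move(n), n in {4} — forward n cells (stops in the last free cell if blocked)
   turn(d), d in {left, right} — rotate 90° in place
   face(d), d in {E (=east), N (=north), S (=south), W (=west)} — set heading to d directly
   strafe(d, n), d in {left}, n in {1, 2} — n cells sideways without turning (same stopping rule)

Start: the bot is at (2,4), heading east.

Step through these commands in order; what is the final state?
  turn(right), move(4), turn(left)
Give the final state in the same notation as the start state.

at (2,0), heading east

t0: at (2,4), heading east
t=1 turn(right) ⇒ at (2,4), heading south
t=2 move(4) ⇒ at (2,0), heading south
t=3 turn(left) ⇒ at (2,0), heading east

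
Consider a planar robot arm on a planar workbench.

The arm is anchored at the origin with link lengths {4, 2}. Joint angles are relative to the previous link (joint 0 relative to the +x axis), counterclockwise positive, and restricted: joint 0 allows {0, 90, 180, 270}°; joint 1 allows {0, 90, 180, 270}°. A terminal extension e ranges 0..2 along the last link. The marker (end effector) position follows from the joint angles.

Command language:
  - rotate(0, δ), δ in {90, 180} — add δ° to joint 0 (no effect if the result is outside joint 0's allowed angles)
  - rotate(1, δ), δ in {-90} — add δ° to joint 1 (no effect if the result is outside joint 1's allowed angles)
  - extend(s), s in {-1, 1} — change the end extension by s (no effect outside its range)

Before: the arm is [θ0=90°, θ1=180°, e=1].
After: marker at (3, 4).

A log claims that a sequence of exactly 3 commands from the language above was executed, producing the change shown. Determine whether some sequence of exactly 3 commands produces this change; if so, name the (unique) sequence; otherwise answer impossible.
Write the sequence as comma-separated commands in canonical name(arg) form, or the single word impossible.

rotate(1, -90), rotate(1, -90), rotate(1, -90)

initial: [θ0=90°, θ1=180°, e=1]
t=1 rotate(1, -90) ⇒ [θ0=90°, θ1=90°, e=1]
t=2 rotate(1, -90) ⇒ [θ0=90°, θ1=0°, e=1]
t=3 rotate(1, -90) ⇒ [θ0=90°, θ1=270°, e=1]
uniquely the one of 125 3-step routes that fits.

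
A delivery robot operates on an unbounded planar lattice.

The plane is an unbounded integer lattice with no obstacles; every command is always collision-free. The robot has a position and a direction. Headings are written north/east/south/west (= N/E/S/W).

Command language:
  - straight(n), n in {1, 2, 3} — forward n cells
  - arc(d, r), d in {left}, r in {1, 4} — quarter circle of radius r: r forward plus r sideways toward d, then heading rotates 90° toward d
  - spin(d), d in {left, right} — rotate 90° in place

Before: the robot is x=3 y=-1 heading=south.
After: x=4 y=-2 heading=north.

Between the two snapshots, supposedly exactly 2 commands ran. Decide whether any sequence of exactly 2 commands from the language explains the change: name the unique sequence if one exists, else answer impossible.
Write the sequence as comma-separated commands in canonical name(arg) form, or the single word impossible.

arc(left, 1), spin(left)

key: order matters: swapping arc(left, 1) and spin(left) lands elsewhere
from: x=3 y=-1 heading=south
t=1 arc(left, 1) ⇒ x=4 y=-2 heading=east
t=2 spin(left) ⇒ x=4 y=-2 heading=north
all 49 alternatives checked — unique.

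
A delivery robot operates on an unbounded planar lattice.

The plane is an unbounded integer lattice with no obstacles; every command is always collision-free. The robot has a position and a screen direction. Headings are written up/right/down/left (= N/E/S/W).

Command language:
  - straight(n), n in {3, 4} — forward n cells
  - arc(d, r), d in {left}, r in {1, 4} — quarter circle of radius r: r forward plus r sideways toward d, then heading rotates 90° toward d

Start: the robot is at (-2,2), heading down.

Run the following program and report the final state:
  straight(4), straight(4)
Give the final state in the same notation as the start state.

t0: at (-2,2), heading down
[1] after straight(4): at (-2,-2), heading down
[2] after straight(4): at (-2,-6), heading down

at (-2,-6), heading down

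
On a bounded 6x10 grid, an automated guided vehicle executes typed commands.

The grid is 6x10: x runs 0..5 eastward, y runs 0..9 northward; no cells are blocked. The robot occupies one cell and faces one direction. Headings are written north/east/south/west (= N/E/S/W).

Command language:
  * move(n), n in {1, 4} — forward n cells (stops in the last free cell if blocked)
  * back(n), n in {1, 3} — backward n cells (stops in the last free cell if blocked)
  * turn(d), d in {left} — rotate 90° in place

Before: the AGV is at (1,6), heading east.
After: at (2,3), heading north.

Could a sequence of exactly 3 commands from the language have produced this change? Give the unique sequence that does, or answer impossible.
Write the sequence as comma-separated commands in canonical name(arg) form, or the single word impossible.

move(1), turn(left), back(3)

key: order matters: swapping move(1) and back(3) lands elsewhere
begin: at (1,6), heading east
1. move(1) → at (2,6), heading east
2. turn(left) → at (2,6), heading north
3. back(3) → at (2,3), heading north
no other 3-command option fits: unique.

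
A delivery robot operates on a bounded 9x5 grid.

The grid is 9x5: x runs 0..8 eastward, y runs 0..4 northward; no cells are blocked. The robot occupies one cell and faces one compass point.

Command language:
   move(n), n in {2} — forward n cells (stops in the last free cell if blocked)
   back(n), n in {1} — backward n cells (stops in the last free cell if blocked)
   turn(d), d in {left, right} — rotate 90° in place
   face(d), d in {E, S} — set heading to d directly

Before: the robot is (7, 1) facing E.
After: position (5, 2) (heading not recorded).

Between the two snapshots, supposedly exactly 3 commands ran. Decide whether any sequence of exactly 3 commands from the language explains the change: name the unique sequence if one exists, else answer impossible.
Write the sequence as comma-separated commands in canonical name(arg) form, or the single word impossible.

impossible

all 216 sequences checked — none match.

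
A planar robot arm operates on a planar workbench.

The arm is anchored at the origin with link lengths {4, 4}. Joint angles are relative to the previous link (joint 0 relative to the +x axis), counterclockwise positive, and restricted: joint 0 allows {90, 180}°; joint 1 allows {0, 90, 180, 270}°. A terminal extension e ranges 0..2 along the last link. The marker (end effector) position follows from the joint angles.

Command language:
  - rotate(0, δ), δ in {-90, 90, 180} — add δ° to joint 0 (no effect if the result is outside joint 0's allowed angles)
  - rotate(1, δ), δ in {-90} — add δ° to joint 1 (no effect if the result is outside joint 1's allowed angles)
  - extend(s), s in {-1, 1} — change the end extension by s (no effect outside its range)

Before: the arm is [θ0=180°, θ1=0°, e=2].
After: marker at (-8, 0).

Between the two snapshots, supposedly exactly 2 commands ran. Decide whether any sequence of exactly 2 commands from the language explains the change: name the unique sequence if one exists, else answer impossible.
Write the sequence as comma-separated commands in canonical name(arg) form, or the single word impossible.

extend(-1), extend(-1)

t0: [θ0=180°, θ1=0°, e=2]
1. extend(-1) → [θ0=180°, θ1=0°, e=1]
2. extend(-1) → [θ0=180°, θ1=0°, e=0]
all 36 alternatives checked — unique.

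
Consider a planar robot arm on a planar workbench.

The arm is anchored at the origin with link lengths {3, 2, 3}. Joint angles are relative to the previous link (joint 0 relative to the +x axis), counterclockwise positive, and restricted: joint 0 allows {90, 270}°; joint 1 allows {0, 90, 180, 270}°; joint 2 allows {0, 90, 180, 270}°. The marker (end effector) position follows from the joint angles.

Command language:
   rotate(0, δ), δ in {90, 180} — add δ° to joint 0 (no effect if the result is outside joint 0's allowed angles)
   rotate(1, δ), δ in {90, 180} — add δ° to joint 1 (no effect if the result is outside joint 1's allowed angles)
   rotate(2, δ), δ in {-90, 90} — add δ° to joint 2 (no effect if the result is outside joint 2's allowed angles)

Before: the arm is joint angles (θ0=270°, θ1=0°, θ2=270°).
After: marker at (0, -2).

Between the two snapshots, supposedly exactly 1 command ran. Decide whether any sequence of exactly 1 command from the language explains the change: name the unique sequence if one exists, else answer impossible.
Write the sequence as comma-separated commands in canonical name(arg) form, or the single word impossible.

rotate(2, -90)

t0: joint angles (θ0=270°, θ1=0°, θ2=270°)
t=1 rotate(2, -90) ⇒ joint angles (θ0=270°, θ1=0°, θ2=180°)
no other 1-command option fits: unique.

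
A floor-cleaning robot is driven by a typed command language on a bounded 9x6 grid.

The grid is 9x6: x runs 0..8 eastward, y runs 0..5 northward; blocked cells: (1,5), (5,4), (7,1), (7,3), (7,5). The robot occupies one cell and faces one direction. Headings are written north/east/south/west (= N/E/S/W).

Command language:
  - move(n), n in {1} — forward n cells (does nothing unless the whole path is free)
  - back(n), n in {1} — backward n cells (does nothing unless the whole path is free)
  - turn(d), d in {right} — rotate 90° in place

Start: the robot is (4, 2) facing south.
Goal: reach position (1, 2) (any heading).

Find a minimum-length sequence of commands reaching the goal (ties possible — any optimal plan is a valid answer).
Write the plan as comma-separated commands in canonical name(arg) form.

turn(right), move(1), move(1), move(1)

start: (4, 2) facing south
step 1 (turn(right)): (4, 2) facing west
step 2 (move(1)): (3, 2) facing west
step 3 (move(1)): (2, 2) facing west
step 4 (move(1)): (1, 2) facing west
no 3-step plan works, so 4 is optimal.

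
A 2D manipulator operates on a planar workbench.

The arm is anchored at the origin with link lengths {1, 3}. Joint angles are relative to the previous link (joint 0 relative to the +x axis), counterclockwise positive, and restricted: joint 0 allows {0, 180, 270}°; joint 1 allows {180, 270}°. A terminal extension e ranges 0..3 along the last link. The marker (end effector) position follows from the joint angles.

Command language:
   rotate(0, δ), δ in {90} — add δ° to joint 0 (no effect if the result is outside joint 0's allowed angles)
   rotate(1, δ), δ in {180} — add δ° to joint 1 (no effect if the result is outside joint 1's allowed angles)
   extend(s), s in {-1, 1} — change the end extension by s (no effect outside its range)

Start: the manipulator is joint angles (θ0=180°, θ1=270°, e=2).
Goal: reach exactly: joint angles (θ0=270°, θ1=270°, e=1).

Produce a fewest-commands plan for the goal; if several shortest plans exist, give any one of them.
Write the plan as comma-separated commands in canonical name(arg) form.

extend(-1), rotate(0, 90)

begin: joint angles (θ0=180°, θ1=270°, e=2)
[1] after extend(-1): joint angles (θ0=180°, θ1=270°, e=1)
[2] after rotate(0, 90): joint angles (θ0=270°, θ1=270°, e=1)
minimal: 2 command(s), checked below 2.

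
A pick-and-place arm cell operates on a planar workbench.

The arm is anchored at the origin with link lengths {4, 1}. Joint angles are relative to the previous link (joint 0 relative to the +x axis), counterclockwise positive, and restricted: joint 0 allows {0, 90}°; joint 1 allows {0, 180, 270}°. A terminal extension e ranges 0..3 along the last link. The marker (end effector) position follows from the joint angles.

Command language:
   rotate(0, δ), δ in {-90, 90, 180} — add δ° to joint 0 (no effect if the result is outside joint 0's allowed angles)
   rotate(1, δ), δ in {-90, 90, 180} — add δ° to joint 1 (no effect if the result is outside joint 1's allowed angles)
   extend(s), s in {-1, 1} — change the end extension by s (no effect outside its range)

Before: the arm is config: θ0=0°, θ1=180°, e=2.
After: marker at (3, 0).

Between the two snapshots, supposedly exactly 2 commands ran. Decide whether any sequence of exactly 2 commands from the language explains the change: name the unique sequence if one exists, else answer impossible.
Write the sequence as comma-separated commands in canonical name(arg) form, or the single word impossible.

from: config: θ0=0°, θ1=180°, e=2
1. extend(-1) → config: θ0=0°, θ1=180°, e=1
2. extend(-1) → config: θ0=0°, θ1=180°, e=0
uniquely the one of 64 2-step routes that fits.

extend(-1), extend(-1)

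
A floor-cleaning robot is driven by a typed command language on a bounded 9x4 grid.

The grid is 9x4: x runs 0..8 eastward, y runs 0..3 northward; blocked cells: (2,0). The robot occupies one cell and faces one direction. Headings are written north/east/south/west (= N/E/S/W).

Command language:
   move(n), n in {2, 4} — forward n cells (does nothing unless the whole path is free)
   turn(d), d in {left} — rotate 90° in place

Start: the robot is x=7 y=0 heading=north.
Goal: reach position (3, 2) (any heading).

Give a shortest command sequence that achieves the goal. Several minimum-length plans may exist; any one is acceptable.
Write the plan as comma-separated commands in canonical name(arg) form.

move(2), turn(left), move(4)

start: x=7 y=0 heading=north
t=1 move(2) ⇒ x=7 y=2 heading=north
t=2 turn(left) ⇒ x=7 y=2 heading=west
t=3 move(4) ⇒ x=3 y=2 heading=west
no 2-step plan works, so 3 is optimal.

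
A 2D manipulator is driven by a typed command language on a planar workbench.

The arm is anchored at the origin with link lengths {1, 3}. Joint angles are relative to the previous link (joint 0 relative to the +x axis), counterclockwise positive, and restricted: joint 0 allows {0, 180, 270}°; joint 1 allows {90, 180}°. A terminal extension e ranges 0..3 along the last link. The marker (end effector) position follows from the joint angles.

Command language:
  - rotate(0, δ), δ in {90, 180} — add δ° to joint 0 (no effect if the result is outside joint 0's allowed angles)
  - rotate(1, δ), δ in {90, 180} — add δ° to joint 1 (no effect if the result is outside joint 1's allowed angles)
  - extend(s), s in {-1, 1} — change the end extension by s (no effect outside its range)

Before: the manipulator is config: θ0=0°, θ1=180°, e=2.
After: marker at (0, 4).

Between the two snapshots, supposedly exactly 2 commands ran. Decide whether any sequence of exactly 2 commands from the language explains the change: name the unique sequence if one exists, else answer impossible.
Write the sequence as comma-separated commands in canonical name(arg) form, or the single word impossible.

key: running rotate(0, 90) before rotate(0, 180) would end elsewhere — order is forced
t0: config: θ0=0°, θ1=180°, e=2
1. rotate(0, 180) → config: θ0=180°, θ1=180°, e=2
2. rotate(0, 90) → config: θ0=270°, θ1=180°, e=2
uniquely the one of 36 2-step routes that fits.

rotate(0, 180), rotate(0, 90)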